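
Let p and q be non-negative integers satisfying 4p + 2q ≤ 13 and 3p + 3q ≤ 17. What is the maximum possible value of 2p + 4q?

20

Relaxing integrality, the LP optimum is 22.67 at (p,q) = (0, 5.67), which is not an integer point.
(p,q)=(0,5): 4·0+2·5=10≤13, 3·0+3·5=15≤17, objective 20.
(p,q)=(1,4): 4·1+2·4=12≤13, 3·1+3·4=15≤17, objective 18.
(p,q)=(0,4): 4·0+2·4=8≤13, 3·0+3·4=12≤17, objective 16.
No feasible integer point exceeds 20.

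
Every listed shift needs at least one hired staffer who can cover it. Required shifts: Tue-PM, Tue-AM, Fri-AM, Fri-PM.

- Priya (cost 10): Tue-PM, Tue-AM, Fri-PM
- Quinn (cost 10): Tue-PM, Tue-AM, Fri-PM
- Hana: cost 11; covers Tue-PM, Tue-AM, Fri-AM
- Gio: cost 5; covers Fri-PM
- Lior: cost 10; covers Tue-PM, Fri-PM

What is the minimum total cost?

16

This is an integer covering problem.
The greedy cost-per-new-shift heuristic would pick Priya and Hana for 21, but a cheaper cover exists.
Choose Hana and Gio: together they cover Tue-PM, Tue-AM, Fri-AM, Fri-PM — every shift.
Total cost: 11 + 5 = 16.
No cover costs less than 16.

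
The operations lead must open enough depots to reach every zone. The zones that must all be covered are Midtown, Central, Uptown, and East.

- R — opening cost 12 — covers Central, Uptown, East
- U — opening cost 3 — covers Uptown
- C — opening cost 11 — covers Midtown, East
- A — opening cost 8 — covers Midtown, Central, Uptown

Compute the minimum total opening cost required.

Choose C and A: together they cover Midtown, Central, Uptown, East — every zone.
Total opening cost: 11 + 8 = 19.
No cover costs less than 19.

19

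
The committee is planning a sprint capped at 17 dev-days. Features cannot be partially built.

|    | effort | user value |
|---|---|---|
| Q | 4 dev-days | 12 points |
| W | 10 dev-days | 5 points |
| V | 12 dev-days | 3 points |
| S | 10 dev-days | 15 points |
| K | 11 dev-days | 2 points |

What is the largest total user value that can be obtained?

27

Allowing fractional choices, the relaxed optimum would be about 28.5, but features are indivisible.
S: effort 10 ≤ 17, user value 15.
Q + W: effort 4 + 10 = 14 ≤ 17, user value 12 + 5 = 17.
Q + S: effort 4 + 10 = 14 ≤ 17, user value 12 + 15 = 27.
Best is Q and S with total user value 27.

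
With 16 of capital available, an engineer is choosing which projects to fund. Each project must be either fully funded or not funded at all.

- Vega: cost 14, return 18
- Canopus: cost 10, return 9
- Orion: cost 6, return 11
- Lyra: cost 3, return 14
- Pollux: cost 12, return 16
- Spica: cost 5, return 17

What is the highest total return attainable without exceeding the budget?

42

Orion + Lyra + Spica: cost 6 + 3 + 5 = 14 ≤ 16, return 11 + 14 + 17 = 42.
Lyra + Spica: cost 3 + 5 = 8 ≤ 16, return 14 + 17 = 31.
Lyra + Pollux: cost 3 + 12 = 15 ≤ 16, return 14 + 16 = 30.
Best is Orion, Lyra, and Spica with total return 42.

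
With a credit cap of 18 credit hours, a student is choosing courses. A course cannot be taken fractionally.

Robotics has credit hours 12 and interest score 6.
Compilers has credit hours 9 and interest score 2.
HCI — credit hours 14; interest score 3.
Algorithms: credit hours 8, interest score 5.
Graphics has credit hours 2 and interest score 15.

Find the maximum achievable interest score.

Treat it as a binary knapsack problem.
Allowing fractional choices, the relaxed optimum would be about 24.0, but courses are indivisible.
Algorithms + Graphics: credit hours 8 + 2 = 10 ≤ 18, interest score 5 + 15 = 20.
Robotics + Graphics: credit hours 12 + 2 = 14 ≤ 18, interest score 6 + 15 = 21.
Best is Robotics and Graphics with total interest score 21.

21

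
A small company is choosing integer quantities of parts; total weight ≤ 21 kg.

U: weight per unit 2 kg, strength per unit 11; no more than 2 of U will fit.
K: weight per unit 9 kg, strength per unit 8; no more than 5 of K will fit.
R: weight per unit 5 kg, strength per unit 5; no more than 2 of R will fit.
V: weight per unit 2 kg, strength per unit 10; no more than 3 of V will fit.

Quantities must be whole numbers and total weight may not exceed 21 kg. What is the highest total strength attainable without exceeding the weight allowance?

62

U has the best ratio (11/2); taking only U gives at most 2×11 = 22 (stopped by the supply cap of 2).
Mixing does better — 2×U, 2×R, and 3×V: weight 20 ≤ 21, strength 2·11 + 2·5 + 3·10 = 62.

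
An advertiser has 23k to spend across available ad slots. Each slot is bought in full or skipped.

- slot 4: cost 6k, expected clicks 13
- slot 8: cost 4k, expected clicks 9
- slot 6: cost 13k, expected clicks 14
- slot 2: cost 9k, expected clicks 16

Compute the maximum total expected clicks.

slot 4 + slot 8 + slot 2: cost 6 + 4 + 9 = 19 ≤ 23, expected clicks 13 + 9 + 16 = 38.
slot 4 + slot 8 + slot 6: cost 6 + 4 + 13 = 23 ≤ 23, expected clicks 13 + 9 + 14 = 36.
slot 6 + slot 2: cost 13 + 9 = 22 ≤ 23, expected clicks 14 + 16 = 30.
Best is slot 4, slot 8, and slot 2 with total expected clicks 38.

38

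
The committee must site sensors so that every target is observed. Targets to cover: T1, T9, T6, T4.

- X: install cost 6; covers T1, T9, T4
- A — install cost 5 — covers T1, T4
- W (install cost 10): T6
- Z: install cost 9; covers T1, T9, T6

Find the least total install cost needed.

14

The greedy cost-per-new-target heuristic would pick X and Z for 15, but a cheaper cover exists.
Choose A and Z: together they cover T1, T9, T6, T4 — every target.
Total install cost: 5 + 9 = 14.
No cover costs less than 14.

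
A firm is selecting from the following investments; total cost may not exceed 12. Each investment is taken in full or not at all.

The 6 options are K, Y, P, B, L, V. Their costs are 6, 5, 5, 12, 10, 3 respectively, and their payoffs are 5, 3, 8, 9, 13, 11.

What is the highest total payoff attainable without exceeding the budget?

19

This is an integer program with binary decision variables.
Allowing fractional choices, the relaxed optimum would be about 24.2, but investments are indivisible.
P + V: cost 5 + 3 = 8 ≤ 12, payoff 8 + 11 = 19.
K + V: cost 6 + 3 = 9 ≤ 12, payoff 5 + 11 = 16.
Best is P and V with total payoff 19.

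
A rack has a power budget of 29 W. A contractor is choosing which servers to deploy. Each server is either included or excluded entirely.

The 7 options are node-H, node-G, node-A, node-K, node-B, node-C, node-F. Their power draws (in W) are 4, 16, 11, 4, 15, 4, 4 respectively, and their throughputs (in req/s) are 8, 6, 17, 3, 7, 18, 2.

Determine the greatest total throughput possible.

Allowing fractional choices, the relaxed optimum would be about 48.9, but servers are indivisible.
node-H + node-A + node-K + node-C: power draw 4 + 11 + 4 + 4 = 23 ≤ 29, throughput 8 + 17 + 3 + 18 = 46.
node-H + node-A + node-C + node-F: power draw 4 + 11 + 4 + 4 = 23 ≤ 29, throughput 8 + 17 + 18 + 2 = 45.
node-H + node-A + node-K + node-C + node-F: power draw 4 + 11 + 4 + 4 + 4 = 27 ≤ 29, throughput 8 + 17 + 3 + 18 + 2 = 48.
Best is node-H, node-A, node-K, node-C, and node-F with total throughput 48.

48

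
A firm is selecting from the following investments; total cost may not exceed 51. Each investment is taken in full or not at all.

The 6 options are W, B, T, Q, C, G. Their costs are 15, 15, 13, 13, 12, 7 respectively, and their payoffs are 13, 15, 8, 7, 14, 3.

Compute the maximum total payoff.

45

Take W, B, C, and G: cost 15 + 15 + 12 + 7 = 49 ≤ 51, payoff 13 + 15 + 14 + 3 = 45.
No other feasible combination does better.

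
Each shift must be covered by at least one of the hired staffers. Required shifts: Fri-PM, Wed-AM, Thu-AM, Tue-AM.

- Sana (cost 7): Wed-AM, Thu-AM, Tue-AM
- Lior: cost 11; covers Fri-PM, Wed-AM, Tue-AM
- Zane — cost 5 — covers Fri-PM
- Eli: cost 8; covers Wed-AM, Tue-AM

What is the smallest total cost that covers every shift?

12

Choose Sana and Zane: together they cover Fri-PM, Wed-AM, Thu-AM, Tue-AM — every shift.
Total cost: 7 + 5 = 12.
No cover costs less than 12.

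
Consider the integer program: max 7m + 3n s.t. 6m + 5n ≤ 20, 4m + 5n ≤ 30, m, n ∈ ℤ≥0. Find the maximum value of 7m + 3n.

21

(m,n)=(3,0): 6·3+5·0=18≤20, 4·3+5·0=12≤30, objective 21.
(m,n)=(2,1): 6·2+5·1=17≤20, 4·2+5·1=13≤30, objective 17.
(m,n)=(2,0): 6·2+5·0=12≤20, 4·2+5·0=8≤30, objective 14.
The best lattice point is (3,0), giving 21.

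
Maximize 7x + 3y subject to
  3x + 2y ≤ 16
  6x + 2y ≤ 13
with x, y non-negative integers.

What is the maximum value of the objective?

18

The continuous relaxation peaks at (0, 6.5) with value 19.50; rounding to a feasible lattice point costs some objective.
(x,y)=(0,6): 3·0+2·6=12≤16, 6·0+2·6=12≤13, objective 18.
(x,y)=(0,5): 3·0+2·5=10≤16, 6·0+2·5=10≤13, objective 15.
The best lattice point is (0,6), giving 18.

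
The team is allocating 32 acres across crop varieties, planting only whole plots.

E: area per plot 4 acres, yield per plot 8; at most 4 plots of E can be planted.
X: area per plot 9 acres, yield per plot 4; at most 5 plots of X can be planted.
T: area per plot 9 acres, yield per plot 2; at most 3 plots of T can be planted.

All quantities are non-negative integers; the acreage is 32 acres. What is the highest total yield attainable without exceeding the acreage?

36

This is a bounded integer knapsack.
4×E and 1×X: area 25 ≤ 32, yield 4·8 + 1·4 = 36.
4×E and 1×T: area 25 ≤ 32, yield 4·8 + 1·2 = 34.
Best is 36.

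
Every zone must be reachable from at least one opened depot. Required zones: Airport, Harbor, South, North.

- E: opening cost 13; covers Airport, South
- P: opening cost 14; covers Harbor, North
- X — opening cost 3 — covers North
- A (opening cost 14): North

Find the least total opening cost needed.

27

The greedy cost-per-new-zone heuristic would pick X, E, and P for 30, but a cheaper cover exists.
Choose E and P: together they cover Airport, Harbor, South, North — every zone.
Total opening cost: 13 + 14 = 27.
No cover costs less than 27.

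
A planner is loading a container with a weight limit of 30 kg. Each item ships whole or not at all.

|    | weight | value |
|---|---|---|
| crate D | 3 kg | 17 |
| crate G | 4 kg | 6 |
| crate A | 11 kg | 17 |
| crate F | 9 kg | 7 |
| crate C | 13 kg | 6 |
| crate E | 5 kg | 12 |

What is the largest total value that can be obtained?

Allowing fractional choices, the relaxed optimum would be about 57.4, but items are indivisible.
crate D + crate A + crate F + crate E: weight 3 + 11 + 9 + 5 = 28 ≤ 30, value 17 + 17 + 7 + 12 = 53.
crate D + crate G + crate A + crate E: weight 3 + 4 + 11 + 5 = 23 ≤ 30, value 17 + 6 + 17 + 12 = 52.
Best is crate D, crate A, crate F, and crate E with total value 53.

53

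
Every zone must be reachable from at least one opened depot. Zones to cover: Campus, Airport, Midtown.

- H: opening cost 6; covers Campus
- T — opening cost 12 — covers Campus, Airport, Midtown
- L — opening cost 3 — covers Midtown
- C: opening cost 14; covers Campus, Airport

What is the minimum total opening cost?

12

This is a weighted set-cover instance.
T alone covers Campus, Airport, Midtown — every zone.
Total opening cost: 12.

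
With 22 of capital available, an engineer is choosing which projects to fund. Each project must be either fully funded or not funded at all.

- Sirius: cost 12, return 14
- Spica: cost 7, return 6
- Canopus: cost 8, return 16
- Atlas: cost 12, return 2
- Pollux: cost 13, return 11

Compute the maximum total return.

30

Take Sirius and Canopus: cost 12 + 8 = 20 ≤ 22, return 14 + 16 = 30.
No other feasible combination does better.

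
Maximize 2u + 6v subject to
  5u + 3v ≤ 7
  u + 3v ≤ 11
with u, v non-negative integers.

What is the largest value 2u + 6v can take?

Relaxing integrality, the LP optimum is 14.00 at (u,v) = (0, 2.33), which is not an integer point.
(u,v)=(0,2) is feasible, giving 12.
(u,v)=(0,1) is feasible, giving 6.
No feasible integer point exceeds 12.

12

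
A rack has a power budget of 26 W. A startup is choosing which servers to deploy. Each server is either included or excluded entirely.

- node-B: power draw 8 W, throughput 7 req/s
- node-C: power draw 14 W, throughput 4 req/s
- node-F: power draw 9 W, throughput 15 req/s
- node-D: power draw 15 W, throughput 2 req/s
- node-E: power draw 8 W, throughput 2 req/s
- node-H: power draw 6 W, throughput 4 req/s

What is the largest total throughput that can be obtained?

node-B + node-F + node-E: power draw 8 + 9 + 8 = 25 ≤ 26, throughput 7 + 15 + 2 = 24.
node-B + node-F: power draw 8 + 9 = 17 ≤ 26, throughput 7 + 15 = 22.
node-B + node-F + node-H: power draw 8 + 9 + 6 = 23 ≤ 26, throughput 7 + 15 + 4 = 26.
Best is node-B, node-F, and node-H with total throughput 26.

26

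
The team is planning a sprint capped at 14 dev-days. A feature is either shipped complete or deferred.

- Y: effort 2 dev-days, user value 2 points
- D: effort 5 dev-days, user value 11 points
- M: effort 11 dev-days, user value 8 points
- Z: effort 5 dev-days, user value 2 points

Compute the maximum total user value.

15

Allowing fractional choices, the relaxed optimum would be about 18.1, but features are indivisible.
Y + D: effort 2 + 5 = 7 ≤ 14, user value 2 + 11 = 13.
Y + D + Z: effort 2 + 5 + 5 = 12 ≤ 14, user value 2 + 11 + 2 = 15.
D + Z: effort 5 + 5 = 10 ≤ 14, user value 11 + 2 = 13.
Best is Y, D, and Z with total user value 15.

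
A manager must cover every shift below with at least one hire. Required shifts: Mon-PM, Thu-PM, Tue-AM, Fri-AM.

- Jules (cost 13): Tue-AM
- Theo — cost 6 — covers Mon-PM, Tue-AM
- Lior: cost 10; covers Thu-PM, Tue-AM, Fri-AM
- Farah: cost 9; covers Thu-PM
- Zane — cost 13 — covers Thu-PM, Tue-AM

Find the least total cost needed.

Choose Theo and Lior: together they cover Mon-PM, Thu-PM, Tue-AM, Fri-AM — every shift.
Total cost: 6 + 10 = 16.

16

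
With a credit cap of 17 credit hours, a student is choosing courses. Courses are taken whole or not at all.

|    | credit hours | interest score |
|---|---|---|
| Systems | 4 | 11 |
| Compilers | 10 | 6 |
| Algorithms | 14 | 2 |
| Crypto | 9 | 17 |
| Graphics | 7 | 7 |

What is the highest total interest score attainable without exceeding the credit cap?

Systems + Crypto: credit hours 4 + 9 = 13 ≤ 17, interest score 11 + 17 = 28.
Crypto + Graphics: credit hours 9 + 7 = 16 ≤ 17, interest score 17 + 7 = 24.
Systems + Graphics: credit hours 4 + 7 = 11 ≤ 17, interest score 11 + 7 = 18.
Best is Systems and Crypto with total interest score 28.

28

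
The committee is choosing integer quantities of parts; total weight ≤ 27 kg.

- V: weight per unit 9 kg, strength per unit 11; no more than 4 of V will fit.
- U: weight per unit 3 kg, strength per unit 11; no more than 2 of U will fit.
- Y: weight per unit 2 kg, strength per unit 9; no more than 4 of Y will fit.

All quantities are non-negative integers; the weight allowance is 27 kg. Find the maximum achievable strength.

69

This is a bounded integer knapsack.
Take 1×V, 2×U, and 4×Y: weight 23 ≤ 27, strength 1·11 + 2·11 + 4·9 = 69.
Y has the best ratio (9/2) and is taken to its limit of 4; remaining capacity is filled optimally with the others.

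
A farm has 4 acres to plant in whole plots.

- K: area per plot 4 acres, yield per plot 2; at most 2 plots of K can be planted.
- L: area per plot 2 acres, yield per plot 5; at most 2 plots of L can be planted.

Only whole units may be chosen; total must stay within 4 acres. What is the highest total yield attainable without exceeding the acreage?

10

2×L: area 4 ≤ 4, yield 2·5 = 10.
1×L: area 2 ≤ 4, yield 1·5 = 5.
Best is 10.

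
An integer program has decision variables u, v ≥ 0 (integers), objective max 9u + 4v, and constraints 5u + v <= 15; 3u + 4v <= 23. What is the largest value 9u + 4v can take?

Relaxing integrality, the LP optimum is 36.06 at (u,v) = (2.18, 4.12), which is not an integer point.
(u,v)=(2,4) is feasible, giving 34.
(u,v)=(2,3) is feasible, giving 30.
(u,v)=(1,5) is feasible, giving 29.
Maximum is 34 at (u,v)=(2,4).

34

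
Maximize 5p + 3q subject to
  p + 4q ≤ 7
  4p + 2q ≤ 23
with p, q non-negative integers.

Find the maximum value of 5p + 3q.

(p,q)=(5,0): 1·5+4·0=5≤7, 4·5+2·0=20≤23, objective 25.
(p,q)=(4,0): 1·4+4·0=4≤7, 4·4+2·0=16≤23, objective 20.
The best lattice point is (5,0), giving 25.

25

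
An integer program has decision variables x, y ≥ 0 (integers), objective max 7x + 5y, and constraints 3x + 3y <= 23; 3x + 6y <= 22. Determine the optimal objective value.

The continuous relaxation peaks at (7.33, 0) with value 51.33; rounding to a feasible lattice point costs some objective.
(x,y)=(7,0): 3·7+3·0=21≤23, 3·7+6·0=21≤22, objective 49.
(x,y)=(6,0): 3·6+3·0=18≤23, 3·6+6·0=18≤22, objective 42.
The best lattice point is (7,0), giving 49.

49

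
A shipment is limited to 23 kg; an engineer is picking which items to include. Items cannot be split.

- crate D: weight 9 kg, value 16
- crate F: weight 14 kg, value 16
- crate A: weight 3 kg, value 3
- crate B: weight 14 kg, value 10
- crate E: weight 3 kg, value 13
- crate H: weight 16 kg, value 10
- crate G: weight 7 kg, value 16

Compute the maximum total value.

48

crate D + crate A + crate E + crate G: weight 9 + 3 + 3 + 7 = 22 ≤ 23, value 16 + 3 + 13 + 16 = 48.
crate D + crate E + crate G: weight 9 + 3 + 7 = 19 ≤ 23, value 16 + 13 + 16 = 45.
Best is crate D, crate A, crate E, and crate G with total value 48.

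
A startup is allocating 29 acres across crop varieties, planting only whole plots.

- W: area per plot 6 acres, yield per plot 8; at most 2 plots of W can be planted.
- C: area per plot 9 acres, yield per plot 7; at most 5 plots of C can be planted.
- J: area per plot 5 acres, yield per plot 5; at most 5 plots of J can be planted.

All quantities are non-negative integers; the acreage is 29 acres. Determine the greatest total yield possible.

31

2×W and 3×J: area 27 ≤ 29, yield 2·8 + 3·5 = 31.
1×W and 4×J: area 26 ≤ 29, yield 1·8 + 4·5 = 28.
Best is 31.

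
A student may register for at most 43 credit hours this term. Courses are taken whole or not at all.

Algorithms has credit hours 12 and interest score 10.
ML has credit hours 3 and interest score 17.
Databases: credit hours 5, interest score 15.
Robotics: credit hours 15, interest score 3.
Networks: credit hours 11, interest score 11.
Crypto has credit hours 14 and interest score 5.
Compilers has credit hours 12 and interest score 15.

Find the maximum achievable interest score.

Take Algorithms, ML, Databases, Networks, and Compilers: credit hours 12 + 3 + 5 + 11 + 12 = 43 ≤ 43, interest score 10 + 17 + 15 + 11 + 15 = 68.
No other feasible combination does better.

68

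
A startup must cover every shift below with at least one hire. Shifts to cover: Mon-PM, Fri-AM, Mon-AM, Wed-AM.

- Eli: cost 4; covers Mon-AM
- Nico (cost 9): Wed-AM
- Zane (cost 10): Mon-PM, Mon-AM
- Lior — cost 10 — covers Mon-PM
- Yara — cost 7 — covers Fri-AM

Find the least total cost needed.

26

The greedy cost-per-new-shift heuristic would pick Eli, Yara, Nico, and Zane for 30, but a cheaper cover exists.
Choose Nico, Zane, and Yara: together they cover Mon-PM, Fri-AM, Mon-AM, Wed-AM — every shift.
Total cost: 9 + 10 + 7 = 26.
No cover costs less than 26.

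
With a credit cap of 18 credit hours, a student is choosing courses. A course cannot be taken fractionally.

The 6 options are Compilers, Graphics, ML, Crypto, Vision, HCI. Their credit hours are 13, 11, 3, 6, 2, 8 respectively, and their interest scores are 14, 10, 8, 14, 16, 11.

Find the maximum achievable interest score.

Treat it as a binary knapsack problem.
Take Crypto, Vision, and HCI: credit hours 6 + 2 + 8 = 16 ≤ 18, interest score 14 + 16 + 11 = 41.
No other feasible combination does better.

41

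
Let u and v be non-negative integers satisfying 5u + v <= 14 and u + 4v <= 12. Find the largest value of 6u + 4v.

20

Relaxing integrality, the LP optimum is 23.58 at (u,v) = (2.32, 2.42), which is not an integer point.
(u,v)=(2,2): 5·2+1·2=12≤14, 1·2+4·2=10≤12, objective 20.
(u,v)=(2,1): 5·2+1·1=11≤14, 1·2+4·1=6≤12, objective 16.
Maximum is 20 at (u,v)=(2,2).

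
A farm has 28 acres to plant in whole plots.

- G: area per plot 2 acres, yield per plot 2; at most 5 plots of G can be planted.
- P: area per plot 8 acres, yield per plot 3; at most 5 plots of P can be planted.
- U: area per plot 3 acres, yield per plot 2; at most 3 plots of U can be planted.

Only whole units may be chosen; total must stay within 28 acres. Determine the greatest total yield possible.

19

Take 5×G, 1×P, and 3×U: area 27 ≤ 28, yield 5·2 + 1·3 + 3·2 = 19.
G has the best ratio (2/2) and is taken to its limit of 5; remaining capacity is filled optimally with the others.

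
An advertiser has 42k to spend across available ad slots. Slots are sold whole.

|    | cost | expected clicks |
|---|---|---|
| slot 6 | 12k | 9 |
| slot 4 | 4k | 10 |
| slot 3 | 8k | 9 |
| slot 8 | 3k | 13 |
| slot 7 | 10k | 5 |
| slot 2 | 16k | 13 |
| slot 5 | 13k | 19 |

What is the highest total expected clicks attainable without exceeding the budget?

Take slot 6, slot 4, slot 3, slot 8, and slot 5: cost 12 + 4 + 8 + 3 + 13 = 40 ≤ 42, expected clicks 9 + 10 + 9 + 13 + 19 = 60.
No other feasible combination does better.

60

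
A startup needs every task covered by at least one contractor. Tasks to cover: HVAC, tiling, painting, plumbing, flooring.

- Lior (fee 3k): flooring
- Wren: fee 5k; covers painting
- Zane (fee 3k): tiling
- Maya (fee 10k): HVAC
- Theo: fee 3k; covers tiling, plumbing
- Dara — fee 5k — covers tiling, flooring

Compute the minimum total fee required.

21

Choose Lior, Wren, Maya, and Theo: together they cover HVAC, tiling, painting, plumbing, flooring — every task.
Total fee: 3 + 5 + 10 + 3 = 21.
No cover costs less than 21.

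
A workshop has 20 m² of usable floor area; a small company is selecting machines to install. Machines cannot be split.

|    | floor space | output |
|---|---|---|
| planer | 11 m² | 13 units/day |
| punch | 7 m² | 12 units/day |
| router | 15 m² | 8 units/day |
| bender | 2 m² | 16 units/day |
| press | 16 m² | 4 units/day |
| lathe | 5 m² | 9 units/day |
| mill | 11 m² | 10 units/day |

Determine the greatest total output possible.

41

This is a 0-1 knapsack instance.
Take planer, punch, and bender: floor space 11 + 7 + 2 = 20 ≤ 20, output 13 + 12 + 16 = 41.
No other feasible combination does better.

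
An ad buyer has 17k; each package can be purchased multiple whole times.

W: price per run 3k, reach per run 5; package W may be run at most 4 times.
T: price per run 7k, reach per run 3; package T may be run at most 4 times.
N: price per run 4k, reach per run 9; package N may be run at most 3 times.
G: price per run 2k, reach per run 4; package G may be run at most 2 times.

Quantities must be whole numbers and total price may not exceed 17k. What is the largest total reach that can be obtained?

Take 1×W, 3×N, and 1×G: price 17 ≤ 17, reach 1·5 + 3·9 + 1·4 = 36.
N has the best ratio (9/4) and is taken to its limit of 3; remaining capacity is filled optimally with the others.

36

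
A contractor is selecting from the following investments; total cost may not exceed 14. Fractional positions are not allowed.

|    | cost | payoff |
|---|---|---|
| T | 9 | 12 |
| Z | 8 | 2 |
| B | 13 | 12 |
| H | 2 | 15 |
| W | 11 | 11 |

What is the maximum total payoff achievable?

27

H + W: cost 2 + 11 = 13 ≤ 14, payoff 15 + 11 = 26.
T + H: cost 9 + 2 = 11 ≤ 14, payoff 12 + 15 = 27.
Best is T and H with total payoff 27.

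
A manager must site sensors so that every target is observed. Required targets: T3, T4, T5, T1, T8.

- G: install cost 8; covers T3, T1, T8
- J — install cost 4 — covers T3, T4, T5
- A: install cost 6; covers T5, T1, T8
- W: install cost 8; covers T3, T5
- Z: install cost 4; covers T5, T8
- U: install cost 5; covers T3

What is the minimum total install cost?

This is a weighted set-cover instance.
Choose J and A: together they cover T3, T4, T5, T1, T8 — every target.
Total install cost: 4 + 6 = 10.

10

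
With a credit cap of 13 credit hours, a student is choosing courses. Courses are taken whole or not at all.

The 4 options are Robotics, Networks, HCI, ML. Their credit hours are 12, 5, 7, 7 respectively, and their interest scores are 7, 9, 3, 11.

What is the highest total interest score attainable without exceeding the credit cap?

Treat it as a binary knapsack problem.
Allowing fractional choices, the relaxed optimum would be about 20.6, but courses are indivisible.
ML: credit hours 7 ≤ 13, interest score 11.
Networks + ML: credit hours 5 + 7 = 12 ≤ 13, interest score 9 + 11 = 20.
Networks + HCI: credit hours 5 + 7 = 12 ≤ 13, interest score 9 + 3 = 12.
Best is Networks and ML with total interest score 20.

20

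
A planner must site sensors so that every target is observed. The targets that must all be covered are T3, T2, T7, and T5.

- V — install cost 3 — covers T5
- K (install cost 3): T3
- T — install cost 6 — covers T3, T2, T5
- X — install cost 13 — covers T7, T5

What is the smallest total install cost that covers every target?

Choose T and X: together they cover T3, T2, T7, T5 — every target.
Total install cost: 6 + 13 = 19.
No cover costs less than 19.

19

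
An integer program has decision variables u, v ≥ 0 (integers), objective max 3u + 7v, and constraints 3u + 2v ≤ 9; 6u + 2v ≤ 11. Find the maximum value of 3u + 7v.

(u,v)=(0,4) is feasible, giving 28.
(u,v)=(0,3) is feasible, giving 21.
The best lattice point is (0,4), giving 28.

28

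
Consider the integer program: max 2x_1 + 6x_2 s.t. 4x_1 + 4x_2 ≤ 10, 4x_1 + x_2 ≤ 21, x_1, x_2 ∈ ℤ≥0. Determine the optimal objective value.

12

(x_1,x_2)=(0,2): 4·0+4·2=8≤10, 4·0+1·2=2≤21, objective 12.
(x_1,x_2)=(1,1): 4·1+4·1=8≤10, 4·1+1·1=5≤21, objective 8.
(x_1,x_2)=(0,1): 4·0+4·1=4≤10, 4·0+1·1=1≤21, objective 6.
The best lattice point is (0,2), giving 12.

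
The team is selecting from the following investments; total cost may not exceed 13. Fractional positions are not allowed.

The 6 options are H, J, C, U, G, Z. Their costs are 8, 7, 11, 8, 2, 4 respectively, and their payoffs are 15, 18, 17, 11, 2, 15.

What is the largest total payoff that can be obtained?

J + G + Z: cost 7 + 2 + 4 = 13 ≤ 13, payoff 18 + 2 + 15 = 35.
J + Z: cost 7 + 4 = 11 ≤ 13, payoff 18 + 15 = 33.
Best is J, G, and Z with total payoff 35.

35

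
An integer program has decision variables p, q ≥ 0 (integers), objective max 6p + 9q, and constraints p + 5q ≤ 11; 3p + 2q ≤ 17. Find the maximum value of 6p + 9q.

39

The continuous relaxation peaks at (4.85, 1.23) with value 40.15; rounding to a feasible lattice point costs some objective.
(p,q)=(5,1): 1·5+5·1=10≤11, 3·5+2·1=17≤17, objective 39.
(p,q)=(4,1): 1·4+5·1=9≤11, 3·4+2·1=14≤17, objective 33.
No feasible integer point exceeds 39.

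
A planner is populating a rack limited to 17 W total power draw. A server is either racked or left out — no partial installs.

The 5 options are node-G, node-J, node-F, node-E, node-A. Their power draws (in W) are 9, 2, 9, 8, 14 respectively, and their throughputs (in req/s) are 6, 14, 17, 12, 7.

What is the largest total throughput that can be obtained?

31

Allowing fractional choices, the relaxed optimum would be about 40.0, but servers are indivisible.
node-F + node-E: power draw 9 + 8 = 17 ≤ 17, throughput 17 + 12 = 29.
node-J + node-F: power draw 2 + 9 = 11 ≤ 17, throughput 14 + 17 = 31.
Best is node-J and node-F with total throughput 31.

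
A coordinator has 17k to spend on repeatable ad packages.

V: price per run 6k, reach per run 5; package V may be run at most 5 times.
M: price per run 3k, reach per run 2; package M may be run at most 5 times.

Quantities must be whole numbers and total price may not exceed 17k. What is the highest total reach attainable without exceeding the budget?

Take 2×V and 1×M: price 15 ≤ 17, reach 2·5 + 1·2 = 12.
No other integer combination yields more.

12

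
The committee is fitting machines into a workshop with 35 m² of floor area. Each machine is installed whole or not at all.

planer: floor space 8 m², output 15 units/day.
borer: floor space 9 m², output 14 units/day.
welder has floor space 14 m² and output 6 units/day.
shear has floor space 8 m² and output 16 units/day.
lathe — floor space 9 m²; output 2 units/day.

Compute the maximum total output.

This is an integer program with binary decision variables.
Allowing fractional choices, the relaxed optimum would be about 49.3, but machines are indivisible.
planer + borer + shear + lathe: floor space 8 + 9 + 8 + 9 = 34 ≤ 35, output 15 + 14 + 16 + 2 = 47.
planer + borer + shear: floor space 8 + 9 + 8 = 25 ≤ 35, output 15 + 14 + 16 = 45.
planer + welder + shear: floor space 8 + 14 + 8 = 30 ≤ 35, output 15 + 6 + 16 = 37.
Best is planer, borer, shear, and lathe with total output 47.

47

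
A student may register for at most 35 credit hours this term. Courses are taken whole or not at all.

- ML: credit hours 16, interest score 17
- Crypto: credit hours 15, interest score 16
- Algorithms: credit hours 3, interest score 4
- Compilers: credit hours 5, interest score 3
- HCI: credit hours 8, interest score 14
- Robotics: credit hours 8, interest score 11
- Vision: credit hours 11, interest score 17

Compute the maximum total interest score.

Treat it as a binary knapsack problem.
Crypto + HCI + Vision: credit hours 15 + 8 + 11 = 34 ≤ 35, interest score 16 + 14 + 17 = 47.
ML + HCI + Vision: credit hours 16 + 8 + 11 = 35 ≤ 35, interest score 17 + 14 + 17 = 48.
Algorithms + Compilers + HCI + Robotics + Vision: credit hours 3 + 5 + 8 + 8 + 11 = 35 ≤ 35, interest score 4 + 3 + 14 + 11 + 17 = 49.
Best is Algorithms, Compilers, HCI, Robotics, and Vision with total interest score 49.

49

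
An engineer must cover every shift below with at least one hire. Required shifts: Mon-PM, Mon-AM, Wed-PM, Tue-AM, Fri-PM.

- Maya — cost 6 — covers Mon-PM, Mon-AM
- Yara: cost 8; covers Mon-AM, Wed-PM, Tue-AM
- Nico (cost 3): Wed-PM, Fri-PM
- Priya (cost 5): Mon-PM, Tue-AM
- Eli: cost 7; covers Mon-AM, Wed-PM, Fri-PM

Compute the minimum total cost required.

12

The greedy cost-per-new-shift heuristic would pick Nico, Priya, and Maya for 14, but a cheaper cover exists.
Choose Priya and Eli: together they cover Mon-PM, Mon-AM, Wed-PM, Tue-AM, Fri-PM — every shift.
Total cost: 5 + 7 = 12.
No cover costs less than 12.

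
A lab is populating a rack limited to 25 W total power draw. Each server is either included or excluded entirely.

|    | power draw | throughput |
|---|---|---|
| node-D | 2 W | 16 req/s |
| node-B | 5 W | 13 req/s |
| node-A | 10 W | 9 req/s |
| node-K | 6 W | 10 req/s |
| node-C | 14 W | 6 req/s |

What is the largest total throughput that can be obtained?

Allowing fractional choices, the relaxed optimum would be about 48.9, but servers are indivisible.
node-D + node-B + node-A + node-K: power draw 2 + 5 + 10 + 6 = 23 ≤ 25, throughput 16 + 13 + 9 + 10 = 48.
node-D + node-B + node-K: power draw 2 + 5 + 6 = 13 ≤ 25, throughput 16 + 13 + 10 = 39.
Best is node-D, node-B, node-A, and node-K with total throughput 48.

48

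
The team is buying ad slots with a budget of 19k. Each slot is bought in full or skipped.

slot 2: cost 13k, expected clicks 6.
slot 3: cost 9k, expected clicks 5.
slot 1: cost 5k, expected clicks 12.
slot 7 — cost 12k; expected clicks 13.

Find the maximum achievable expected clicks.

Take slot 1 and slot 7: cost 5 + 12 = 17 ≤ 19, expected clicks 12 + 13 = 25.
No other feasible combination does better.

25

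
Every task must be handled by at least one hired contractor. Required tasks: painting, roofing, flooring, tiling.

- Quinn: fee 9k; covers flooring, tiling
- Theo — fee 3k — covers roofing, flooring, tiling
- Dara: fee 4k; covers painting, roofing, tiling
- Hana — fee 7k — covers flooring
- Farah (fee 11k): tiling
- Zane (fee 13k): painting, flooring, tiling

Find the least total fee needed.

Choose Theo and Dara: together they cover painting, roofing, flooring, tiling — every task.
Total fee: 3 + 4 = 7.
No cover costs less than 7.

7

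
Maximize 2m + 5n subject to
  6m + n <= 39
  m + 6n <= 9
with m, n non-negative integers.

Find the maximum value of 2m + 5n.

12

(m,n)=(6,0) is feasible, giving 12.
(m,n)=(5,0) is feasible, giving 10.
No feasible integer point exceeds 12.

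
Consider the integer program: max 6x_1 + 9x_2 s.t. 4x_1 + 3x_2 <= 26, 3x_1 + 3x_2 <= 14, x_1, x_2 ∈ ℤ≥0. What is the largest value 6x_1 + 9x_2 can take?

36

(x_1,x_2)=(0,4): 4·0+3·4=12≤26, 3·0+3·4=12≤14, objective 36.
(x_1,x_2)=(1,3): 4·1+3·3=13≤26, 3·1+3·3=12≤14, objective 33.
Maximum is 36 at (x_1,x_2)=(0,4).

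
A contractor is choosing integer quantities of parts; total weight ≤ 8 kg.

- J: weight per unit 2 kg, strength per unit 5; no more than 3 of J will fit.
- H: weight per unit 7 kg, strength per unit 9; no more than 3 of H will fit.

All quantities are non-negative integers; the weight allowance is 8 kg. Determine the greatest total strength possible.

15

J has the best ratio (5/2); taking only J gives at most 3×5 = 15 (stopped by the supply cap of 3).
Optimal: 3×J: weight 6 ≤ 8, strength 3·5 = 15.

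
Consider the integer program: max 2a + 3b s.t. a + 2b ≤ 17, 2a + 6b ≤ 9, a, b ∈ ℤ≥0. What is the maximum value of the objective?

8

The continuous relaxation peaks at (4.5, 0) with value 9.00; rounding to a feasible lattice point costs some objective.
(a,b)=(4,0): 1·4+2·0=4≤17, 2·4+6·0=8≤9, objective 8.
(a,b)=(3,0): 1·3+2·0=3≤17, 2·3+6·0=6≤9, objective 6.
No feasible integer point exceeds 8.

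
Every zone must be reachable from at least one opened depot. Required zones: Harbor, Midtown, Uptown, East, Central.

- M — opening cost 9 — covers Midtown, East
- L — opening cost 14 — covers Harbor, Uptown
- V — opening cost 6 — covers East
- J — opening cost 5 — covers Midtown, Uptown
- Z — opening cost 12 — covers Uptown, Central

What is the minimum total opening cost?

35

Choose M, L, and Z: together they cover Harbor, Midtown, Uptown, East, Central — every zone.
Total opening cost: 9 + 14 + 12 = 35.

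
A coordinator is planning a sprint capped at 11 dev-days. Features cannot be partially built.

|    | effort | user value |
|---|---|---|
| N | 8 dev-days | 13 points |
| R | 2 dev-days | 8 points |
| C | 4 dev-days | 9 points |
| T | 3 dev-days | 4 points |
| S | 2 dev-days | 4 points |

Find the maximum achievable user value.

This is a 0-1 knapsack instance.
Take R, C, T, and S: effort 2 + 4 + 3 + 2 = 11 ≤ 11, user value 8 + 9 + 4 + 4 = 25.
No other feasible combination does better.

25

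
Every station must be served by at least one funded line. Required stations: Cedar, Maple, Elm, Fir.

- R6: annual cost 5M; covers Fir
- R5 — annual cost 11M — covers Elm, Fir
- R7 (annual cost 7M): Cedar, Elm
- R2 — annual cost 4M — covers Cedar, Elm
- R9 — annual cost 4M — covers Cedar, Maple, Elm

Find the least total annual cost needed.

9

This is an integer covering problem.
Choose R6 and R9: together they cover Cedar, Maple, Elm, Fir — every station.
Total annual cost: 5 + 4 = 9.
No cover costs less than 9.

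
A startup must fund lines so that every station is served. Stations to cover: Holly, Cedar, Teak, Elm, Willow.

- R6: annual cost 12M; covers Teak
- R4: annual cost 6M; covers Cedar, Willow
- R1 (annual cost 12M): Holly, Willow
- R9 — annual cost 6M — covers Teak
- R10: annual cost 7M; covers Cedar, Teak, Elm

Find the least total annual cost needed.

19

The greedy cost-per-new-station heuristic would pick R10, R4, and R1 for 25, but a cheaper cover exists.
Choose R1 and R10: together they cover Holly, Cedar, Teak, Elm, Willow — every station.
Total annual cost: 12 + 7 = 19.
No cover costs less than 19.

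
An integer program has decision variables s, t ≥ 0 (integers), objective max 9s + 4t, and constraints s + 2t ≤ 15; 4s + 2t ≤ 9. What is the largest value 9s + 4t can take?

18

(s,t)=(2,0): 1·2+2·0=2≤15, 4·2+2·0=8≤9, objective 18.
(s,t)=(1,1): 1·1+2·1=3≤15, 4·1+2·1=6≤9, objective 13.
(s,t)=(1,0): 1·1+2·0=1≤15, 4·1+2·0=4≤9, objective 9.
No feasible integer point exceeds 18.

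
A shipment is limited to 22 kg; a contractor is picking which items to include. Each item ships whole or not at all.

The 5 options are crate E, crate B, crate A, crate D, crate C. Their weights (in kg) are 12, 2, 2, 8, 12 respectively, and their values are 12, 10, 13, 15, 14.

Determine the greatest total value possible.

Take crate A, crate D, and crate C: weight 2 + 8 + 12 = 22 ≤ 22, value 13 + 15 + 14 = 42.
No other feasible combination does better.

42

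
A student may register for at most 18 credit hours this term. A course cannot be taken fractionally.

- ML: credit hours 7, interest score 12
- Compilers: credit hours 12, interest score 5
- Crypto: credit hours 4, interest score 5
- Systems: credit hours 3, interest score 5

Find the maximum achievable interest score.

22

Take ML, Crypto, and Systems: credit hours 7 + 4 + 3 = 14 ≤ 18, interest score 12 + 5 + 5 = 22.
No other feasible combination does better.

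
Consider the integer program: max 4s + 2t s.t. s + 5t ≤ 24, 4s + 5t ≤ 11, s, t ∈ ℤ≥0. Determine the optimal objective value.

Relaxing integrality, the LP optimum is 11.00 at (s,t) = (2.75, 0), which is not an integer point.
(s,t)=(2,0): 1·2+5·0=2≤24, 4·2+5·0=8≤11, objective 8.
(s,t)=(1,1): 1·1+5·1=6≤24, 4·1+5·1=9≤11, objective 6.
(s,t)=(1,0): 1·1+5·0=1≤24, 4·1+5·0=4≤11, objective 4.
No feasible integer point exceeds 8.

8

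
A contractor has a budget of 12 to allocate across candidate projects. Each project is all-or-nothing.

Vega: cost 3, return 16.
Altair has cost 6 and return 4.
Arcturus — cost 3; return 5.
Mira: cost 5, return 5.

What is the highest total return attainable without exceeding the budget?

26

Allowing fractional choices, the relaxed optimum would be about 26.7, but projects are indivisible.
Vega + Altair + Arcturus: cost 3 + 6 + 3 = 12 ≤ 12, return 16 + 4 + 5 = 25.
Vega + Arcturus + Mira: cost 3 + 3 + 5 = 11 ≤ 12, return 16 + 5 + 5 = 26.
Vega + Arcturus: cost 3 + 3 = 6 ≤ 12, return 16 + 5 = 21.
Best is Vega, Arcturus, and Mira with total return 26.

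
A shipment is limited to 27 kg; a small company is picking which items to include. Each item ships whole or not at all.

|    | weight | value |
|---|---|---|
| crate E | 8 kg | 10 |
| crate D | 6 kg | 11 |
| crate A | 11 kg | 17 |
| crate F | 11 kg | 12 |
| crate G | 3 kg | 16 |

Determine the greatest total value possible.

45

This is a 0-1 knapsack instance.
Take crate A, crate F, and crate G: weight 11 + 11 + 3 = 25 ≤ 27, value 17 + 12 + 16 = 45.
No other feasible combination does better.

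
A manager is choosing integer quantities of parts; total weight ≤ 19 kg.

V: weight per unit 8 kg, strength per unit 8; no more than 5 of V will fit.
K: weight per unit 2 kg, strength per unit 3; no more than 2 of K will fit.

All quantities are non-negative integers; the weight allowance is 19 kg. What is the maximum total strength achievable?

K has the best ratio (3/2); taking only K gives at most 2×3 = 6 (stopped by the supply cap of 2).
Mixing does better — 2×V and 1×K: weight 18 ≤ 19, strength 2·8 + 1·3 = 19.

19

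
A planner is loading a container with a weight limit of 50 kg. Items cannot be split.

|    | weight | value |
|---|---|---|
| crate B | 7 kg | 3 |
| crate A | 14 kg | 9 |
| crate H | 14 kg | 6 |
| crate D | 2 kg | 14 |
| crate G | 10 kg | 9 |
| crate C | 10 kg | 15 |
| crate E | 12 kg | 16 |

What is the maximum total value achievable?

63

Take crate A, crate D, crate G, crate C, and crate E: weight 14 + 2 + 10 + 10 + 12 = 48 ≤ 50, value 9 + 14 + 9 + 15 + 16 = 63.
No other feasible combination does better.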